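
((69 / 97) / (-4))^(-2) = 150544/4761 = 31.62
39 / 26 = 3/2 = 1.50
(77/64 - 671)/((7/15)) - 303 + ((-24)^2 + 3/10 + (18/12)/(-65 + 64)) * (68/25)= -9790089/56000 = -174.82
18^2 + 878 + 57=1259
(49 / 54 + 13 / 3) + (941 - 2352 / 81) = 49529/54 = 917.20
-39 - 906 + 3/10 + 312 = -6327/10 = -632.70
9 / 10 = 0.90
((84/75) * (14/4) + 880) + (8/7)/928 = 17943601/20300 = 883.92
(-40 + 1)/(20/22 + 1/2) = -858/31 = -27.68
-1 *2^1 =-2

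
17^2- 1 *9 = 280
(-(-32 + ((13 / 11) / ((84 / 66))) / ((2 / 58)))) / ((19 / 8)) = 284/133 = 2.14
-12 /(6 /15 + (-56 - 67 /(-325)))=1300/6001 = 0.22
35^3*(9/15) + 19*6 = 25839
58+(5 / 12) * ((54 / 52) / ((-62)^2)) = 23187053/399776 = 58.00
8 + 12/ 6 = 10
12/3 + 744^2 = 553540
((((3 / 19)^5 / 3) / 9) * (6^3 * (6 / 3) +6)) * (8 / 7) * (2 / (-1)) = -63072/17332693 = 0.00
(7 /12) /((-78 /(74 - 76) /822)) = 959/78 = 12.29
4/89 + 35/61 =3359/5429 = 0.62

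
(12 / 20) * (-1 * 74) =-222/5 = -44.40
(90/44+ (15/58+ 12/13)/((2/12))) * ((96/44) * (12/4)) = 2727756/45617 = 59.80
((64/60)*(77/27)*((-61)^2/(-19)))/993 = -4584272/7641135 = -0.60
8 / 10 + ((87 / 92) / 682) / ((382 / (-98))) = 47915101/59920520 = 0.80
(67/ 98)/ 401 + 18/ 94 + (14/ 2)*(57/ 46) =188342405/21240569 = 8.87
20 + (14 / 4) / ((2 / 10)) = 75/2 = 37.50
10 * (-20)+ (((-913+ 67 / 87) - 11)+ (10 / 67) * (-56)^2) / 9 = -13145387/52461 = -250.57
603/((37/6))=97.78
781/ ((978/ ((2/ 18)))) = 781/8802 = 0.09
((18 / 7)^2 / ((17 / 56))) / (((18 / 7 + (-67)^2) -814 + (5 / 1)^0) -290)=324/50405 = 0.01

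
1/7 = 0.14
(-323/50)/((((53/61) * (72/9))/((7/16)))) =-137921/339200 = -0.41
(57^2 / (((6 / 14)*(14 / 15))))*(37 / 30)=40071/4 = 10017.75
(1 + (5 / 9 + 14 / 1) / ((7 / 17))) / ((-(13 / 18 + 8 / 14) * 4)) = -1145/163 = -7.02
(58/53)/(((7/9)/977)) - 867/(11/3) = 4644963/4081 = 1138.19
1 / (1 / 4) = 4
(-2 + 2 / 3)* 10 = -40/3 = -13.33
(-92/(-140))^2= 529/1225 = 0.43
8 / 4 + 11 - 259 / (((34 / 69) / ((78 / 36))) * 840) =95017/8160 = 11.64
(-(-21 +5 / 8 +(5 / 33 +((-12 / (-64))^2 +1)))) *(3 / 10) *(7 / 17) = 1134721/478720 = 2.37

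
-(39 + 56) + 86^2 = 7301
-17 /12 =-1.42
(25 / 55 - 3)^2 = 784/121 = 6.48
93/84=31/28 = 1.11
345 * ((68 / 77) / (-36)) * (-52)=101660/231 = 440.09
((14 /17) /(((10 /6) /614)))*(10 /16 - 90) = -921921/34 = -27115.32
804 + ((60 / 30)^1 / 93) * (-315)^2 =91074/31 = 2937.87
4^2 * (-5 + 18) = 208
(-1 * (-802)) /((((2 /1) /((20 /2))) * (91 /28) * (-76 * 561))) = -4010/138567 = -0.03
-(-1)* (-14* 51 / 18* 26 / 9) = -3094/27 = -114.59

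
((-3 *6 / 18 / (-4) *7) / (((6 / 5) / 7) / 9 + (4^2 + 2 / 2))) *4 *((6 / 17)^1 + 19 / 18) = 105595/182274 = 0.58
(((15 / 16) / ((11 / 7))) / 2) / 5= 21/352 = 0.06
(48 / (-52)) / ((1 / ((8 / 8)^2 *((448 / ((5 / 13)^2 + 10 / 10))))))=-34944/97 = -360.25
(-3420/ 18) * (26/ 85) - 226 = -4830/17 = -284.12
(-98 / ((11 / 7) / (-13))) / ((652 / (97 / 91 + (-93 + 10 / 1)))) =-182672/1793 = -101.88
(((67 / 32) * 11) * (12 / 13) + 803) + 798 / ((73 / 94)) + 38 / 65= 70317327/37960 = 1852.41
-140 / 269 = -0.52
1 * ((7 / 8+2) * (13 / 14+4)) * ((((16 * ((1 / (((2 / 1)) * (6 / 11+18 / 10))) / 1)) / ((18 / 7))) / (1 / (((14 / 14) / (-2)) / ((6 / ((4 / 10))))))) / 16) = -5819/148608 = -0.04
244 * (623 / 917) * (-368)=-7991488/131 = -61003.73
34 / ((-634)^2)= 17/200978 = 0.00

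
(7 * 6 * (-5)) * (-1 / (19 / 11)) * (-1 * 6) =-13860/19 = -729.47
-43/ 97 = -0.44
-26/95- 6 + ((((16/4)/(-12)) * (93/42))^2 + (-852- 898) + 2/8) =-1755.48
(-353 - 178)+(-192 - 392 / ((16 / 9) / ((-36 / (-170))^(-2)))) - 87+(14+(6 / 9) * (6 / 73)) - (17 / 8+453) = -16209725/2628 = -6168.08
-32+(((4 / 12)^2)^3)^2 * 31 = -17006081/531441 = -32.00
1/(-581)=-1/581 = 0.00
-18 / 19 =-0.95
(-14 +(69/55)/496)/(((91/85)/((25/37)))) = -162286675/18370352 = -8.83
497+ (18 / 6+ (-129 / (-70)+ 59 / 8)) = 142581/280 = 509.22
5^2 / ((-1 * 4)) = -25/4 = -6.25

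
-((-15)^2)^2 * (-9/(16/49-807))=-22325625/39527 = -564.82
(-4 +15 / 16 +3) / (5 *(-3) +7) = 1/128 = 0.01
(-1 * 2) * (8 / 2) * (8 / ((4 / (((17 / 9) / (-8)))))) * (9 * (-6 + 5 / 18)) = -1751/9 = -194.56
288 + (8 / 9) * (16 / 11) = 28640/99 = 289.29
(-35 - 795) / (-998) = 415/499 = 0.83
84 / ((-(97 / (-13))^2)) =-1.51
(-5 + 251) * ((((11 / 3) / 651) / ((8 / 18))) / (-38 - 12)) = -1353/21700 = -0.06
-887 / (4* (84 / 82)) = -216.47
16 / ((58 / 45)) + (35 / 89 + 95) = 278250/2581 = 107.81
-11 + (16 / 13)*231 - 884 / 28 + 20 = 23818/91 = 261.74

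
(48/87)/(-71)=-16/2059 = -0.01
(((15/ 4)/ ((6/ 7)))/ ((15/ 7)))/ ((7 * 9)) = 0.03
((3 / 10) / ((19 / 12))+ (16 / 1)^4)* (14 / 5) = 87163132/475 = 183501.33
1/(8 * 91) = 1/728 = 0.00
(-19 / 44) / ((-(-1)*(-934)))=19/41096 = 0.00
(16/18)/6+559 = 15097/27 = 559.15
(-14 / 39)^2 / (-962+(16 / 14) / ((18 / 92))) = -686/5090111 = 0.00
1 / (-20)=-1/20 = -0.05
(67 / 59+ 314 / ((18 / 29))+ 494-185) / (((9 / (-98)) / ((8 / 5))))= -339714256/23895 = -14216.96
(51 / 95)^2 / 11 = 0.03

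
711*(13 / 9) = 1027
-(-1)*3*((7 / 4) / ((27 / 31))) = 217/36 = 6.03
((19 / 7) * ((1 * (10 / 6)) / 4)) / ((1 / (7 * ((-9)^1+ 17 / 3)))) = -475/18 = -26.39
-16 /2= -8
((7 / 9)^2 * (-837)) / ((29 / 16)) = -24304/87 = -279.36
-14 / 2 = -7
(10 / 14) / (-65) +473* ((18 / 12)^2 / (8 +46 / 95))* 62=2830901/364 = 7777.20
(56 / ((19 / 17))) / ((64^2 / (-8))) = -119/1216 = -0.10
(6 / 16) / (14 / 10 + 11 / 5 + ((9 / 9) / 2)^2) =15/154 = 0.10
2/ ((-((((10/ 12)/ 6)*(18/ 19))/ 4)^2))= -1848.32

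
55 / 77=5/7 = 0.71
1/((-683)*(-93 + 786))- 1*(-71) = 33605648/473319 = 71.00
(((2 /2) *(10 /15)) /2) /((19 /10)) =10/57 = 0.18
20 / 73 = 0.27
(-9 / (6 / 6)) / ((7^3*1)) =-0.03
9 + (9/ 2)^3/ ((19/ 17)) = 13761/152 = 90.53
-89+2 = -87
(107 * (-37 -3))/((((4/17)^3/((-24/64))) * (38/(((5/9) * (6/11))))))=13142275/13376 = 982.53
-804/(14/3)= -172.29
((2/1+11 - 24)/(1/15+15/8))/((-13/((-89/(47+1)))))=-4895/6058 = -0.81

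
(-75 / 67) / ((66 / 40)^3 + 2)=-0.17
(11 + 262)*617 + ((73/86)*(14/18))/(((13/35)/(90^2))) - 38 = 102185527/559 = 182800.58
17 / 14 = 1.21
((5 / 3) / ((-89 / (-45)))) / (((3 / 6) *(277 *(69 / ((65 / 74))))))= 1625/20979703 = 0.00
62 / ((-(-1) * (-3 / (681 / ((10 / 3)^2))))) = -63333/50 = -1266.66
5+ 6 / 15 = 27/5 = 5.40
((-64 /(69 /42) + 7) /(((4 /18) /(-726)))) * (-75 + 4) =-170488395/23 = -7412538.91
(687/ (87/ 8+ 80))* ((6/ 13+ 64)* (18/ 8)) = 10362708/9451 = 1096.47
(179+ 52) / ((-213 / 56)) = -4312/71 = -60.73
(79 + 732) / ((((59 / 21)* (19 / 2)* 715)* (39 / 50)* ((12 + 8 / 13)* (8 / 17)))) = 0.01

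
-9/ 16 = -0.56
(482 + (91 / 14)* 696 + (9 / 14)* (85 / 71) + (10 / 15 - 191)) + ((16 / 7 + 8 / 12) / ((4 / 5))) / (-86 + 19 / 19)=122081110/25347 = 4816.39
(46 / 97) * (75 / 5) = 690/97 = 7.11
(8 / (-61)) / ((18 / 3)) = -4/183 = -0.02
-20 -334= -354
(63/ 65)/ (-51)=-21/1105 = -0.02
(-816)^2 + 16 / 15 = 9987856/15 = 665857.07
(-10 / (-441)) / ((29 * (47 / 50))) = 500/601083 = 0.00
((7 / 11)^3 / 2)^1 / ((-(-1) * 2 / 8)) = 686/1331 = 0.52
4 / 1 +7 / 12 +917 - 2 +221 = 13687/12 = 1140.58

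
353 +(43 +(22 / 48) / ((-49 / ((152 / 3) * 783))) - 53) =-1376/49 = -28.08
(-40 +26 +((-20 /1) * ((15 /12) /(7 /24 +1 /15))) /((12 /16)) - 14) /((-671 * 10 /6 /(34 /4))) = 132702/144265 = 0.92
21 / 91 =3/13 = 0.23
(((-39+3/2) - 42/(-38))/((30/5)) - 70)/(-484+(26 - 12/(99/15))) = 21197/128136 = 0.17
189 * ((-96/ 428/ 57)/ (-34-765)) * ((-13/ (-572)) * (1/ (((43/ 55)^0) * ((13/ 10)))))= 3780/232284481 = 0.00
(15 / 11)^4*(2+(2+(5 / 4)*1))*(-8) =-2126250/14641 = -145.23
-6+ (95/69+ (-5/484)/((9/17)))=-465143/100188 = -4.64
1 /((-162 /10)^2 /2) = 0.01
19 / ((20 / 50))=95/2 = 47.50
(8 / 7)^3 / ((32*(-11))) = -16/3773 = 0.00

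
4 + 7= 11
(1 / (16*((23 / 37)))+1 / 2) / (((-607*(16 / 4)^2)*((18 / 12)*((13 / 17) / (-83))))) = 23987/5361024 = 0.00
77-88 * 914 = -80355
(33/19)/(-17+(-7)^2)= 33/608 = 0.05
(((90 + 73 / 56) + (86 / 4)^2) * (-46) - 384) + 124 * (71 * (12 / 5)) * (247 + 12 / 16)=729261531/140 = 5209010.94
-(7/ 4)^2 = -49/16 = -3.06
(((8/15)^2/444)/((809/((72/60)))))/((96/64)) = 64/101023875 = 0.00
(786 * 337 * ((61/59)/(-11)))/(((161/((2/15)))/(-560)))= 172349888/14927 = 11546.18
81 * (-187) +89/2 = -30205/2 = -15102.50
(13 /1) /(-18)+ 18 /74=-319/666 = -0.48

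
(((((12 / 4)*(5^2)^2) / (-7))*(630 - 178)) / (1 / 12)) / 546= -1695000/637 = -2660.91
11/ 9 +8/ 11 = 193/99 = 1.95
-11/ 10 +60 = 589/10 = 58.90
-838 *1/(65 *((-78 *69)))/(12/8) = 838/524745 = 0.00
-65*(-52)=3380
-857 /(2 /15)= -12855/2 = -6427.50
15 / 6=5/2 = 2.50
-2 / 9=-0.22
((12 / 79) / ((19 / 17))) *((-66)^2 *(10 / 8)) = 1110780/1501 = 740.03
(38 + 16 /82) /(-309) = -522/4223 = -0.12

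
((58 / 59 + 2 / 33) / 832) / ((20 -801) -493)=-127/128984856 = 0.00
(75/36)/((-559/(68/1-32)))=-75/559 = -0.13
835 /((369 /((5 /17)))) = 4175/6273 = 0.67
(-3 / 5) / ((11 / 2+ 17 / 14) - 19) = 21/430 = 0.05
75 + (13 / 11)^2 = 9244/121 = 76.40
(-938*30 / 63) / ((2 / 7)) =-4690/3 = -1563.33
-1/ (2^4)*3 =-3/16 = -0.19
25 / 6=4.17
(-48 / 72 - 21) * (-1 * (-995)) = -64675/3 = -21558.33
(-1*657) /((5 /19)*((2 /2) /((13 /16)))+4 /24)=-973674/727 = -1339.30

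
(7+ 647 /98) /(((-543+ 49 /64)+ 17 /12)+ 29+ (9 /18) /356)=-11389152/428549933 = -0.03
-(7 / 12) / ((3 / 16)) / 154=-2/99 = -0.02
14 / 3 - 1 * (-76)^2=-17314/3 = -5771.33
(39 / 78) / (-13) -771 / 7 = -20053/182 = -110.18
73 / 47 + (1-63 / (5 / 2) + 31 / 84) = -439763/19740 = -22.28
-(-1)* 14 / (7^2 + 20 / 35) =98/347 = 0.28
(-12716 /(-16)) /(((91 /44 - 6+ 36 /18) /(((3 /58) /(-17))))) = 363/290 = 1.25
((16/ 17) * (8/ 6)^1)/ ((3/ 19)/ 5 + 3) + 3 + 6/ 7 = 13723/3213 = 4.27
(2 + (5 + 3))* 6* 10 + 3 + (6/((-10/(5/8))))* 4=1203/2 = 601.50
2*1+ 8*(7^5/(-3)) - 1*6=-134468/3 = -44822.67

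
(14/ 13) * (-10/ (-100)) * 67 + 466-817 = -22346/65 = -343.78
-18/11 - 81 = -909/11 = -82.64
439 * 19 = 8341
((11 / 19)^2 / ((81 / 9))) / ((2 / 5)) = 605/6498 = 0.09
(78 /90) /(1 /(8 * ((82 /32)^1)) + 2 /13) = 6929/1620 = 4.28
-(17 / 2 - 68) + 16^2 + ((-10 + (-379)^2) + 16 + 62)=288049/2 = 144024.50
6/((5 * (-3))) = -2/5 = -0.40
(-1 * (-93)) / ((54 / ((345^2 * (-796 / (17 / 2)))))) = -326340100/17 = -19196476.47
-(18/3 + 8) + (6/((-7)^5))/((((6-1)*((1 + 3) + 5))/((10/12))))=-2117683/151263 = -14.00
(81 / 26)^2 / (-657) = -729/49348 = -0.01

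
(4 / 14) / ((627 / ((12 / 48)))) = 1/8778 = 0.00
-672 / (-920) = 84/115 = 0.73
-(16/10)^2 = -64/25 = -2.56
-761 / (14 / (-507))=385827/14 = 27559.07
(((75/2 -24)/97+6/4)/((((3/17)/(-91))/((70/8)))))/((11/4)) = -2869685/1067 = -2689.49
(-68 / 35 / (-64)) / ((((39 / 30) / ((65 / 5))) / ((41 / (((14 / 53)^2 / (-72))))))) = -17620857/1372 = -12843.19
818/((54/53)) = 802.85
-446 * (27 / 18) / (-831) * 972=216756/277 = 782.51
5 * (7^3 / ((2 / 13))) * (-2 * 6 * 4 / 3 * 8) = -1426880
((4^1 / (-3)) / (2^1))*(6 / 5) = -4/5 = -0.80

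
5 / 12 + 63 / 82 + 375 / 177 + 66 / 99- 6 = -58919/29028 = -2.03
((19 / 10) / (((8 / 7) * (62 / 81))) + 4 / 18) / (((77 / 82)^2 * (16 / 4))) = 179660237/264670560 = 0.68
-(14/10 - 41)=198/5 = 39.60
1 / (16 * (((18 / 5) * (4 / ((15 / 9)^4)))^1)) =3125/93312 = 0.03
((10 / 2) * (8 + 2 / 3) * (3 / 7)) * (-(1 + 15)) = -2080/7 = -297.14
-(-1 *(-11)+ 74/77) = -921/77 = -11.96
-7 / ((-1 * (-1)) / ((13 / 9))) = -91/9 = -10.11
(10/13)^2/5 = 0.12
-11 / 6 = -1.83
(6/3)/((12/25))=25/6 = 4.17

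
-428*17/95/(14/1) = -3638/665 = -5.47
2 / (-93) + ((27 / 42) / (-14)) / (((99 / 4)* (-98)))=-105551/4912446 = -0.02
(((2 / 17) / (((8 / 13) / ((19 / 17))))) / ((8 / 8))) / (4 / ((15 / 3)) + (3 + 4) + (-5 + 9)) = 1235/68204 = 0.02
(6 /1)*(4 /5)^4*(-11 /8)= -2112/625 = -3.38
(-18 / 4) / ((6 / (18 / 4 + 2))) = -39/8 = -4.88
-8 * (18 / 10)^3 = -5832/125 = -46.66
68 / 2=34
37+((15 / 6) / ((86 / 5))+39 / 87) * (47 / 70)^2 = 130123607/3491600 = 37.27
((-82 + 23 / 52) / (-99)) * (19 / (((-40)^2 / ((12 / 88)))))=80579/60403200 = 0.00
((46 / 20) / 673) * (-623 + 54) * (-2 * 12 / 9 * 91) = 4763668/10095 = 471.88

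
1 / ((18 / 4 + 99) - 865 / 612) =612/62477 = 0.01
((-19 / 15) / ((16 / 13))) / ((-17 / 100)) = 1235/204 = 6.05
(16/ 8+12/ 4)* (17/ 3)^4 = 417605/81 = 5155.62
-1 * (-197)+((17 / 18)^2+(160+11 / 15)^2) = 210868081/8100 = 26033.10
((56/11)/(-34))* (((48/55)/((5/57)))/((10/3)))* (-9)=1034208/257125 = 4.02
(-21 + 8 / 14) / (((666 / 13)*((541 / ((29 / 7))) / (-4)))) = 107822/8827497 = 0.01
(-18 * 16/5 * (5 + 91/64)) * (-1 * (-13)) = -48087/10 = -4808.70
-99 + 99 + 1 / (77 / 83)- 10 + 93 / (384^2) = -33765037/3784704 = -8.92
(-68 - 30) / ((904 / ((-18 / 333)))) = 49/8362 = 0.01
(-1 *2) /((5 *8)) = -1/20 = -0.05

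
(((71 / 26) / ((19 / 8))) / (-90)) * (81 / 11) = -1278/13585 = -0.09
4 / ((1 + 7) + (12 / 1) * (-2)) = -1/4 = -0.25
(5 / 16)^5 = 3125/1048576 = 0.00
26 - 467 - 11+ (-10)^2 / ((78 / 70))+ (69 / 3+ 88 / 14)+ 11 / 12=-362603/1092 = -332.05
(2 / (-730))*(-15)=3/73 = 0.04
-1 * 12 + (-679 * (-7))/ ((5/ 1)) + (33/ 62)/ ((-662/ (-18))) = 96311231/102610 = 938.61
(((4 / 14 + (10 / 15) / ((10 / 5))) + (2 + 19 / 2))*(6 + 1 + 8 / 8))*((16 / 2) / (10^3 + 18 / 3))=8144/10563 = 0.77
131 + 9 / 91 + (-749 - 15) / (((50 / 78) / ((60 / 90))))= -1509374/2275 = -663.46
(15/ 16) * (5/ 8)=75/128 = 0.59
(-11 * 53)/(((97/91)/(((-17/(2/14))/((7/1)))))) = 901901/97 = 9297.95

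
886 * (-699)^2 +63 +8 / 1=432900557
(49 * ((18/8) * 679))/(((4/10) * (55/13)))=3892707/88 = 44235.31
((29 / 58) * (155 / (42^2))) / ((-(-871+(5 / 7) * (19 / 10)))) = 31/613620 = 0.00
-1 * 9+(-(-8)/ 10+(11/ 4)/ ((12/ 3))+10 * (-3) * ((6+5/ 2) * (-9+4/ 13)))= 2297387/1040 = 2209.03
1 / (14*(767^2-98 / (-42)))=3/24708236 = 0.00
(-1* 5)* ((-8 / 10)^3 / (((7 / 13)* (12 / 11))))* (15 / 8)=286/35 = 8.17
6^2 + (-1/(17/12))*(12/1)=468/17 = 27.53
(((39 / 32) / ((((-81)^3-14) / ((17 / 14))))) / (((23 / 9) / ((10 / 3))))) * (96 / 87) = -1989/496272679 = 0.00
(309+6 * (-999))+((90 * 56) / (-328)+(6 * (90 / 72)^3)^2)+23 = -232592903/41984 = -5540.04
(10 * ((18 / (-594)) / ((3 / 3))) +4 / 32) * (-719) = 33793/264 = 128.00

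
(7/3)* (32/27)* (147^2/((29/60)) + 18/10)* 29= 161353696/45 = 3585637.69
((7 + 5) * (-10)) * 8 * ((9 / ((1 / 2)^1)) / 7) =-17280/7 = -2468.57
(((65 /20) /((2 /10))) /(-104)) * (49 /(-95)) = 49/608 = 0.08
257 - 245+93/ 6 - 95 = -135/2 = -67.50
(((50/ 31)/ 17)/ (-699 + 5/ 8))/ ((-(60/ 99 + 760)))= 132/739031599 = 0.00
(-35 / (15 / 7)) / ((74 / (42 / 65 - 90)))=47432/2405 = 19.72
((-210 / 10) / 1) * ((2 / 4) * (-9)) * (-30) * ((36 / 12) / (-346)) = 8505/346 = 24.58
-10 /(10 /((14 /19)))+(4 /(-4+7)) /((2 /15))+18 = 27.26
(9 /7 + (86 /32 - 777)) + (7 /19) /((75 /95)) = -772.56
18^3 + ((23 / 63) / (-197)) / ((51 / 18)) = 410158682/70329 = 5832.00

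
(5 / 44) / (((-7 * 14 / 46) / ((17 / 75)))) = -391/32340 = -0.01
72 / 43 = 1.67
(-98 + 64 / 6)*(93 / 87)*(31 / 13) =-251782/1131 = -222.62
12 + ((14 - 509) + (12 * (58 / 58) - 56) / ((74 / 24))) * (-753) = 14189223/37 = 383492.51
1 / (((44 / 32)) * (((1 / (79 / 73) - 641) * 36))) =-79/2503017 = 0.00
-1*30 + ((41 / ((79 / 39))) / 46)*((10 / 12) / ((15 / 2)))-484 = -5603095/10902 = -513.95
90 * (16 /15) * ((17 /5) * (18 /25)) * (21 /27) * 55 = 251328/25 = 10053.12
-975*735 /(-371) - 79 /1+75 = 102163/53 = 1927.60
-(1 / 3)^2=-1/9 = -0.11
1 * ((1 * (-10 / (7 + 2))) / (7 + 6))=-10/117 = -0.09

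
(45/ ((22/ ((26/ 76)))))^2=342225/698896 = 0.49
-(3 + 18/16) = -33/8 = -4.12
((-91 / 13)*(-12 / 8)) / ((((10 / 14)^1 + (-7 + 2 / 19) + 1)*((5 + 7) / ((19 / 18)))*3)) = -17689/297648 = -0.06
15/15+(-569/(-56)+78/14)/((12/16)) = 923/42 = 21.98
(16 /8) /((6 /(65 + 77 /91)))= 21.95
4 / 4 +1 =2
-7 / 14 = -1/2 = -0.50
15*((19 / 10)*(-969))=-55233/2 = -27616.50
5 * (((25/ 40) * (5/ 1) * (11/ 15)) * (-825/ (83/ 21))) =-1588125/664 = -2391.75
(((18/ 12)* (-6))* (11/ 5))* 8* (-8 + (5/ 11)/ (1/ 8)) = 3456/5 = 691.20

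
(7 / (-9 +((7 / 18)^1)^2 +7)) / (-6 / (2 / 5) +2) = 2268/7787 = 0.29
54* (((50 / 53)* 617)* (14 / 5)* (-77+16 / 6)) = -346729320/53 = -6542062.64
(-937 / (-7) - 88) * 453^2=65872089/7 = 9410298.43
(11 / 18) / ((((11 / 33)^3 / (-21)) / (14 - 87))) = 50589/2 = 25294.50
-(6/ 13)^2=-36/169 = -0.21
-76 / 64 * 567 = -10773/16 = -673.31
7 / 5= 1.40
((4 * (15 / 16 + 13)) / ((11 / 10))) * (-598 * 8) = -2667080/11 = -242461.82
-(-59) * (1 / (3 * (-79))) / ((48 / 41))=-2419/11376 = -0.21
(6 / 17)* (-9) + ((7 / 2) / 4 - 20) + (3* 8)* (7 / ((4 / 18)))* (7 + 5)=1230759/136 = 9049.70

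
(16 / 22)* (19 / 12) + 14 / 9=268/99 = 2.71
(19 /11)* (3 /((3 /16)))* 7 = 2128/11 = 193.45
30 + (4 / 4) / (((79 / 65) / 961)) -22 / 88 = 259261/316 = 820.45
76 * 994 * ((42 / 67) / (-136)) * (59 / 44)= -11699877/25058 = -466.91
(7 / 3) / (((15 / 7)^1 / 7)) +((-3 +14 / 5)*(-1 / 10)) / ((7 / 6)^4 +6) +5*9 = 120501512/2289825 = 52.62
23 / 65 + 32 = 2103/65 = 32.35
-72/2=-36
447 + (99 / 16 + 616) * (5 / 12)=135599/192 = 706.24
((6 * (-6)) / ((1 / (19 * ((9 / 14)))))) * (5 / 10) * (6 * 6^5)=-71803584/7 = -10257654.86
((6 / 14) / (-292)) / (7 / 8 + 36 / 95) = -570/486983 = 0.00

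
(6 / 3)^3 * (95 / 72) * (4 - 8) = -380/9 = -42.22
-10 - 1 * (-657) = 647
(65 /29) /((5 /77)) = 1001/29 = 34.52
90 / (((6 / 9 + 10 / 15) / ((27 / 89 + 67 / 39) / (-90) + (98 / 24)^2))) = 41613227/37024 = 1123.95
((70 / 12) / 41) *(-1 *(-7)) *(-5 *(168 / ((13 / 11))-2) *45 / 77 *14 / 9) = -11159750/17589 = -634.47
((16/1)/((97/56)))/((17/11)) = 9856/1649 = 5.98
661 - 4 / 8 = 1321/2 = 660.50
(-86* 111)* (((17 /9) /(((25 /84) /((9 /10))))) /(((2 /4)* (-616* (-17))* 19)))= -14319/26125 = -0.55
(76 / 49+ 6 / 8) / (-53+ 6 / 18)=-1353/30968 = -0.04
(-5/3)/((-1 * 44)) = 5/132 = 0.04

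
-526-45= -571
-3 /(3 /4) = -4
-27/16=-1.69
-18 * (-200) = 3600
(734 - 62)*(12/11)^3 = 1161216/1331 = 872.44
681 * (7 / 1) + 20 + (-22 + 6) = 4771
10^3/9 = 1000/9 = 111.11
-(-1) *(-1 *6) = -6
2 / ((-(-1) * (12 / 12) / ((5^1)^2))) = 50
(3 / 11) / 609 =1/2233 = 0.00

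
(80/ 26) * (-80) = -3200/13 = -246.15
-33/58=-0.57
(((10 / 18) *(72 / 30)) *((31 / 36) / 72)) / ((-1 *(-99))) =31/192456 = 0.00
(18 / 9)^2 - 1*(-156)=160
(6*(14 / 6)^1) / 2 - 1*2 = 5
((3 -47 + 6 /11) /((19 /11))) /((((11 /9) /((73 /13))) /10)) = -3140460/2717 = -1155.86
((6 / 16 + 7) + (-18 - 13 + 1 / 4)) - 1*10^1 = -267/8 = -33.38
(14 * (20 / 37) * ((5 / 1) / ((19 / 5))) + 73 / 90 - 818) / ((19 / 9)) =-51073541/133570 = -382.37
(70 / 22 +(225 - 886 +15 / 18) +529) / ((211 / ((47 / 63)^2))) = -18659423/55272294 = -0.34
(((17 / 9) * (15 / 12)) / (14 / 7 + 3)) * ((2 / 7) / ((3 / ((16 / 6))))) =68/567 = 0.12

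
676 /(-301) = -676/301 = -2.25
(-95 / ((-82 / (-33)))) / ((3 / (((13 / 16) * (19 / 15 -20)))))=193.97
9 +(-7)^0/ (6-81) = 674/75 = 8.99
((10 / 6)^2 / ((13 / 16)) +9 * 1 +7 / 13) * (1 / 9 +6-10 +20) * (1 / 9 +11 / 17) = 25499120/161109 = 158.27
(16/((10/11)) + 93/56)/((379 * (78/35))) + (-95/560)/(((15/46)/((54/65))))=-16943509/41386800 = -0.41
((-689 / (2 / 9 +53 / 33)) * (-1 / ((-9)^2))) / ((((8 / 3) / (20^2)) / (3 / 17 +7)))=46231900/9231 = 5008.33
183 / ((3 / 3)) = 183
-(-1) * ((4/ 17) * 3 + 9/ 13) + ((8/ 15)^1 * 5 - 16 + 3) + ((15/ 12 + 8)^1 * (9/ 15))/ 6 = -212429/26520 = -8.01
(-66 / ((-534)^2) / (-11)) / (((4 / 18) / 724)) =543/7921 = 0.07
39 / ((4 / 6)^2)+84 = 687/4 = 171.75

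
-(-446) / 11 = 446/11 = 40.55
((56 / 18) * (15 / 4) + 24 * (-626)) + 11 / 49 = -2206780/147 = -15012.11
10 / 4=5/2 = 2.50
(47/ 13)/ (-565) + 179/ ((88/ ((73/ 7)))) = 21.21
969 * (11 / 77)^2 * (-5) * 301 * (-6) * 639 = 798756390/7 = 114108055.71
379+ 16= 395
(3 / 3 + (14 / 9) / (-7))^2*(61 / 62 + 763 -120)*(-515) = -335852615/1674 = -200628.80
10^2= 100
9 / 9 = 1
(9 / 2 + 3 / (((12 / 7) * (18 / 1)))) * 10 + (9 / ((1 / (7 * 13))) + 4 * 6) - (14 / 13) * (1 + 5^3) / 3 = 394871/468 = 843.74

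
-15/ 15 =-1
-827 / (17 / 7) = -5789/17 = -340.53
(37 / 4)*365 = 13505/4 = 3376.25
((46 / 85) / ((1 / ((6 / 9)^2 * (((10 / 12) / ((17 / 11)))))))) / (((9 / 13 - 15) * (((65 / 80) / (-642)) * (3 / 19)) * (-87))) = -32918336/63134073 = -0.52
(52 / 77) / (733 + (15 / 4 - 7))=208/224763 = 0.00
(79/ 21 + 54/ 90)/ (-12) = -229/630 = -0.36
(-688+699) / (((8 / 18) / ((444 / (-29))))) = -10989/29 = -378.93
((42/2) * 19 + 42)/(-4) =-441/4 = -110.25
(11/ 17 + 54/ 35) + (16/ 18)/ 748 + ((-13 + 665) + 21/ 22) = 77182709/117810 = 655.15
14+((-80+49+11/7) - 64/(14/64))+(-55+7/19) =-6890/19 = -362.63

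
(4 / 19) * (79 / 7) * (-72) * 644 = -2093184/19 = -110167.58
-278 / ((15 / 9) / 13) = -10842/5 = -2168.40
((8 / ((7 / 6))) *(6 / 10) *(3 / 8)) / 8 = 27/140 = 0.19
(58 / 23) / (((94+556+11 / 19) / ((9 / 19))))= 522/284303 = 0.00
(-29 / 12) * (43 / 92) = -1247/1104 = -1.13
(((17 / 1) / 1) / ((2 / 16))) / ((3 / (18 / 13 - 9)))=-4488/13 = -345.23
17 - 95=-78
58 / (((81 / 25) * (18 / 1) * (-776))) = -725/565704 = 0.00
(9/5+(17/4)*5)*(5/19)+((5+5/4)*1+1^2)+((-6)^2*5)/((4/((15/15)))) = 1108/19 = 58.32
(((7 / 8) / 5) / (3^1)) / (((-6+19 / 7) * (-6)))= 49/16560 = 0.00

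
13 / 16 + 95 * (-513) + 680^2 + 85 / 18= 59568557/144 = 413670.53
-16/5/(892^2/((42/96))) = -7/3978320 = 0.00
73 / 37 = 1.97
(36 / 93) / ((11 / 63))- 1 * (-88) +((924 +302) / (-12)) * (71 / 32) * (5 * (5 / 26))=-217459687/1702272 = -127.75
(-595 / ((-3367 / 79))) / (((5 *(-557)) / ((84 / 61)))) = -112812/16342937 = -0.01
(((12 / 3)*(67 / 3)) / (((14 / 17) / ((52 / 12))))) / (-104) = -1139/252 = -4.52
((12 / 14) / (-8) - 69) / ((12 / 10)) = -3225/56 = -57.59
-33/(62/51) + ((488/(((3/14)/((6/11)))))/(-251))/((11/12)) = -61280409/1883002 = -32.54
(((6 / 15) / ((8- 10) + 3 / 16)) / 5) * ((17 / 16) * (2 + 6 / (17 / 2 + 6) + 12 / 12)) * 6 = -20196/21025 = -0.96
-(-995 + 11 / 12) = 11929/12 = 994.08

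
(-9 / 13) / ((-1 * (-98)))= -9/1274 = -0.01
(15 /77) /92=15/7084 = 0.00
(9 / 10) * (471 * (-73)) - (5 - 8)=-309417/10 = -30941.70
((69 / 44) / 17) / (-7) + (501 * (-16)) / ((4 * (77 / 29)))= -3951957/5236 = -754.77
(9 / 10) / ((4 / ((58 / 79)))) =0.17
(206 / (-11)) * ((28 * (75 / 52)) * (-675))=73001250/143 = 510498.25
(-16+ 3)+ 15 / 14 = -167/14 = -11.93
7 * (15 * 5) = 525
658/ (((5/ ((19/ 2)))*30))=6251/150 = 41.67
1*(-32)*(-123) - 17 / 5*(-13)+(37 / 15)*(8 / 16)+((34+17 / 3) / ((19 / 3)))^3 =869814307/205770 = 4227.12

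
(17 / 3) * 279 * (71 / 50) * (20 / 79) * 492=110454984/395 = 279632.87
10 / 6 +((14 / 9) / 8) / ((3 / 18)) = 17/6 = 2.83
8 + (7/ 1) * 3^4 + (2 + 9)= 586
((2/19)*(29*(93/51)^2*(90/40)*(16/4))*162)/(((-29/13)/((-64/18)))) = 129527424/5491 = 23589.04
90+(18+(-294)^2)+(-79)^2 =92785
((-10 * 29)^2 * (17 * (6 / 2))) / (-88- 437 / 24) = -102938400/2549 = -40383.84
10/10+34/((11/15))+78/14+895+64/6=221437/231 = 958.60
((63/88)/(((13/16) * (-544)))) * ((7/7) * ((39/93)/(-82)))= 63/7605664 = 0.00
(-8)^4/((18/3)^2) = 1024/9 = 113.78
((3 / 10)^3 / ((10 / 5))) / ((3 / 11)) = 99/2000 = 0.05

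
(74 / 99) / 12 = 37/594 = 0.06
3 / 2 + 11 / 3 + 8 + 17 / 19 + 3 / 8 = 6583/456 = 14.44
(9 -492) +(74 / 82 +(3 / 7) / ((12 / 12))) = -138239/287 = -481.67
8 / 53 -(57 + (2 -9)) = -2642/53 = -49.85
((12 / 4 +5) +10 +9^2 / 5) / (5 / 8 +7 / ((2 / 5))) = 1368/725 = 1.89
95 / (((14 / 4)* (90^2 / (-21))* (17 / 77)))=-1463/4590 = -0.32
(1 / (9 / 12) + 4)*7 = 112/3 = 37.33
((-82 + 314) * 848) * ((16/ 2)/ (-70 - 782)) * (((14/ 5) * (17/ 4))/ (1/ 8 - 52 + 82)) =-187292672/256665 = -729.72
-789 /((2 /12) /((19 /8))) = -44973/4 = -11243.25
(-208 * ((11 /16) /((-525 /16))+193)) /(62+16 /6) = -10536656/16975 = -620.72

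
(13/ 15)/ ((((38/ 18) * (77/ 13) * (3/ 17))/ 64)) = 183872/7315 = 25.14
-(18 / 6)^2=-9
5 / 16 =0.31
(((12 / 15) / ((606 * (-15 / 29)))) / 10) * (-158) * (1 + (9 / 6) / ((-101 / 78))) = -73312/11476125 = -0.01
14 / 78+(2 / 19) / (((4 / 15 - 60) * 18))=0.18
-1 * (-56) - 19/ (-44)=2483/44 = 56.43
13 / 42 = 0.31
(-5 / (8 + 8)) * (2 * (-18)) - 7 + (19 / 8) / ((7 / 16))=271/28 = 9.68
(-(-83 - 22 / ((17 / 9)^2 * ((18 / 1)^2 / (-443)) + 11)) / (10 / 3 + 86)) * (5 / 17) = 93605/332052 = 0.28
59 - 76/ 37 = 2107/37 = 56.95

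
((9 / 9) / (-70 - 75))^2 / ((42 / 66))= 11/147175 = 0.00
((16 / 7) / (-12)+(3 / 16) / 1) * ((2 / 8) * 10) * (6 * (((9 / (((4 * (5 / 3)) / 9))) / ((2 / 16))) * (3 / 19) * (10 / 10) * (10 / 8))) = -0.86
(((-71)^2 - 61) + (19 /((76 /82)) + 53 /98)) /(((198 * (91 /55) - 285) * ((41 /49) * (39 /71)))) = 1225255/4797 = 255.42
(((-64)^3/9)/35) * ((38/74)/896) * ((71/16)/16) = -10792/81585 = -0.13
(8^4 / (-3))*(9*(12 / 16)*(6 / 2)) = -27648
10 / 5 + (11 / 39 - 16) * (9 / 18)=-457/78 = -5.86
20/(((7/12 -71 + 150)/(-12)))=-576/191 = -3.02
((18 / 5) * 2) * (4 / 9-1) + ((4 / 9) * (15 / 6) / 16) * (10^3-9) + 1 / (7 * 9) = 32677/504 = 64.84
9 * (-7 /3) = -21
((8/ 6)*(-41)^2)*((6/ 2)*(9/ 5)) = 60516/5 = 12103.20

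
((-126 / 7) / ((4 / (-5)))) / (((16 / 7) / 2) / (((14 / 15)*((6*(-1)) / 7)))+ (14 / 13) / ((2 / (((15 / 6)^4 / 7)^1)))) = 728/51 = 14.27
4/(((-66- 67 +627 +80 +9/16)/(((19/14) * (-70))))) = -6080/9193 = -0.66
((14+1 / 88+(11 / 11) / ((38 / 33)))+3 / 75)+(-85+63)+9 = 80247/41800 = 1.92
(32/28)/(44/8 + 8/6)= 48/287 = 0.17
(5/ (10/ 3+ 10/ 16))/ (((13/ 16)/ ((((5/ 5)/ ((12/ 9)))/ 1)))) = 288/247 = 1.17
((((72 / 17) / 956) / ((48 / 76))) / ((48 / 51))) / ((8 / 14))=399/30592 = 0.01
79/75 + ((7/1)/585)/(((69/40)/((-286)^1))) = -14447/15525 = -0.93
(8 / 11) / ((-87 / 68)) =-544/957 = -0.57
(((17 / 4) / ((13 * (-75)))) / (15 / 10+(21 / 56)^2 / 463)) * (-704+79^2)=-99615376/6192225 = -16.09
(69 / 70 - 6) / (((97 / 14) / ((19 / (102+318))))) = -2223/67900 = -0.03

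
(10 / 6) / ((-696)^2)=5/1453248 = 0.00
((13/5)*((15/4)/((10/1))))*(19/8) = 741/320 = 2.32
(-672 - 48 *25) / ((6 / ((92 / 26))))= -1104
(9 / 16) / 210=3/1120 = 0.00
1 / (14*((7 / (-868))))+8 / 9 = -502/63 = -7.97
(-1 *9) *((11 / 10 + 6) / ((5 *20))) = -639/1000 = -0.64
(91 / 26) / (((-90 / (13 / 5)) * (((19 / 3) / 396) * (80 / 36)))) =-27027/9500 = -2.84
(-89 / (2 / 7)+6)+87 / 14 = -2095/7 = -299.29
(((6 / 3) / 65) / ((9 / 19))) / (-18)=-19/5265 = 0.00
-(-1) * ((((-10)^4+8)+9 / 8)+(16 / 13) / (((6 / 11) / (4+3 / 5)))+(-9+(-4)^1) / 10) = 15628399/1560 = 10018.20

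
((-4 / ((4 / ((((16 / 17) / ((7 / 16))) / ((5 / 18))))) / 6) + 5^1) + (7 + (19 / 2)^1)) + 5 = -23761/1190 = -19.97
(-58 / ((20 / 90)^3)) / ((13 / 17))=-359397/52 = -6911.48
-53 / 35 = -1.51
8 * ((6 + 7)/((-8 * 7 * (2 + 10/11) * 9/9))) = -143/224 = -0.64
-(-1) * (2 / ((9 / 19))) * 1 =38/9 = 4.22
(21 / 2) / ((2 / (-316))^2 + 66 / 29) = 1085934/235379 = 4.61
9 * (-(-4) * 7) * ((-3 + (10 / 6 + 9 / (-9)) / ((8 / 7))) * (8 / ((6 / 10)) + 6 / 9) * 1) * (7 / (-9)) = 19894/3 = 6631.33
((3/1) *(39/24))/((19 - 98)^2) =39/49928 = 0.00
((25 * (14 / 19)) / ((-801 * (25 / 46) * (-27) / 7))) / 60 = 1127/6163695 = 0.00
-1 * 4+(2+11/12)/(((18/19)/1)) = -199/216 = -0.92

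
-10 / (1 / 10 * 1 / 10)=-1000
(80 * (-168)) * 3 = -40320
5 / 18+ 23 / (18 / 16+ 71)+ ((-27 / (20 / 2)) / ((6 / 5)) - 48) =-1031399/20772 = -49.65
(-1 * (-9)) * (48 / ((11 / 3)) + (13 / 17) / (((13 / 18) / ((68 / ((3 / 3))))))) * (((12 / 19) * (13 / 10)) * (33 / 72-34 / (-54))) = 142974/209 = 684.09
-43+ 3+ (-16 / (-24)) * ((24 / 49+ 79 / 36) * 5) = -82165/2646 = -31.05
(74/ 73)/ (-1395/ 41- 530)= -82/45625 = 0.00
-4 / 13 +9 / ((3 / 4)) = 152/13 = 11.69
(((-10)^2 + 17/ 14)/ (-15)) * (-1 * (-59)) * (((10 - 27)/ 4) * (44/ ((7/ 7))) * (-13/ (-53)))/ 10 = 203238893/111300 = 1826.05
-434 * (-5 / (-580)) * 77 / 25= -16709/1450 = -11.52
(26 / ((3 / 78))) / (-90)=-338/45 = -7.51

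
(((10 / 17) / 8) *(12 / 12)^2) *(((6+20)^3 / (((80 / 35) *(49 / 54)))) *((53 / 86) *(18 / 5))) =1382.41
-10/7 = -1.43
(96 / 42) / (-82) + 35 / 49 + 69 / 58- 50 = -801071/16646 = -48.12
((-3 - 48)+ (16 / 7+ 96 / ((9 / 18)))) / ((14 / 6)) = 3009/49 = 61.41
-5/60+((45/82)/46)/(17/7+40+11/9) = -0.08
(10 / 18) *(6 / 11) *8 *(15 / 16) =25/11 = 2.27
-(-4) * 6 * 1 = 24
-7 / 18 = -0.39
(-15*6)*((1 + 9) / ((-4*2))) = 225/2 = 112.50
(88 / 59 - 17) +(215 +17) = 216.49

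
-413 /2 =-206.50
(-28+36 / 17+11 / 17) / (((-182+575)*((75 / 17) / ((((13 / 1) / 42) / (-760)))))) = 1859/313614000 = 0.00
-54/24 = -9/4 = -2.25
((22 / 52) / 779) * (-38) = -0.02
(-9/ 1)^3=-729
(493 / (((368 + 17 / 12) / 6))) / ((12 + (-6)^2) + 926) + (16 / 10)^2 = 138611444/53971775 = 2.57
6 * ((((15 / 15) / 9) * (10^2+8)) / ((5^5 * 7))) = 72/21875 = 0.00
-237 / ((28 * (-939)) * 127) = 79/1113028 = 0.00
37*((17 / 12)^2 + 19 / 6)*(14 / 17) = 192955/1224 = 157.64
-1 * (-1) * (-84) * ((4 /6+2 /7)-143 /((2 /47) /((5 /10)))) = 141061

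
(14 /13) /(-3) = -14/39 = -0.36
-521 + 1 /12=-6251/12 = -520.92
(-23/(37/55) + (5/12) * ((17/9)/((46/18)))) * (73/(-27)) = 25257635/275724 = 91.60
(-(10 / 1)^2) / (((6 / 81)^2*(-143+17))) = 2025/14 = 144.64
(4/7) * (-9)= -36/7 = -5.14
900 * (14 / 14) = 900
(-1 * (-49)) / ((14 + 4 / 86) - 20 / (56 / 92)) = -14749/5662 = -2.60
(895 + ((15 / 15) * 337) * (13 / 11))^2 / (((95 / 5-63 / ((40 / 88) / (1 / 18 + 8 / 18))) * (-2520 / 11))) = 5621641/38731 = 145.15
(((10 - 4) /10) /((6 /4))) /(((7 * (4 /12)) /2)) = 12/35 = 0.34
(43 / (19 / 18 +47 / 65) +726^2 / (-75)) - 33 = -366074127/52025 = -7036.50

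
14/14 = 1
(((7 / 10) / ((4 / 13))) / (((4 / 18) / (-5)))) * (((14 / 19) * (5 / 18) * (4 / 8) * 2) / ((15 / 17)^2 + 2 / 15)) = -13806975/1201712 = -11.49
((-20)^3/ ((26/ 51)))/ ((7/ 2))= -408000/91 = -4483.52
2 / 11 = 0.18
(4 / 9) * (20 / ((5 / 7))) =112/9 = 12.44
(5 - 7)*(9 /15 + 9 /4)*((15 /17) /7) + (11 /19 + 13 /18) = 11857/20349 = 0.58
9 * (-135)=-1215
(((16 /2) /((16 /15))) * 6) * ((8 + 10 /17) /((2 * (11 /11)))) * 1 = 3285/17 = 193.24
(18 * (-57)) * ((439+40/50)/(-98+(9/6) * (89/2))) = 9024696/625 = 14439.51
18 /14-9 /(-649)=1.30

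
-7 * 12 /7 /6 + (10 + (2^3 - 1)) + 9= 24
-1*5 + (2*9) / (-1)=-23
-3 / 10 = -0.30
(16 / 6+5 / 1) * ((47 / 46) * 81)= 1269/2 = 634.50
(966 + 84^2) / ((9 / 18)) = 16044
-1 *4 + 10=6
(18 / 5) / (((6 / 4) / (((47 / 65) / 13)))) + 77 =325889/4225 = 77.13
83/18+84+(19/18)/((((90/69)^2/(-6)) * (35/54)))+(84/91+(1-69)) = 1616579/102375 = 15.79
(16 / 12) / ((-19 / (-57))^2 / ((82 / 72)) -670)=-82/41199 = 0.00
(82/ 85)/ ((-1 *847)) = -82/71995 = 0.00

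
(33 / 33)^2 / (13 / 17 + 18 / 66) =187/194 = 0.96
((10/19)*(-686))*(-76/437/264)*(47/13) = 161210/187473 = 0.86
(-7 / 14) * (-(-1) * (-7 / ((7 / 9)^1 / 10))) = 45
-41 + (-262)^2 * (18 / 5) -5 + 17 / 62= 76592529/310 = 247072.67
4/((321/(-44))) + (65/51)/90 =-52465/98226 = -0.53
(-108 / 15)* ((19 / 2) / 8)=-171/20 = -8.55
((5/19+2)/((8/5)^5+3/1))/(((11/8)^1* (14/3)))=1612500/61655209 = 0.03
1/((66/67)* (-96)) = -0.01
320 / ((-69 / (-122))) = 39040/69 = 565.80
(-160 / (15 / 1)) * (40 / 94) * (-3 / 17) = 640/799 = 0.80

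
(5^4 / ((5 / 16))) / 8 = 250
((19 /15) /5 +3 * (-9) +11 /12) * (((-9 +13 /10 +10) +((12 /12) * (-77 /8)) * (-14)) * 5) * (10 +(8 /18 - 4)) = -22813343/200 = -114066.72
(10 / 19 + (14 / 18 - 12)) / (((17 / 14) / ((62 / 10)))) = -793786/14535 = -54.61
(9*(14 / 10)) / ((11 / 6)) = 6.87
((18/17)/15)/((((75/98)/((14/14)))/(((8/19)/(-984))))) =-196/4966125 = 0.00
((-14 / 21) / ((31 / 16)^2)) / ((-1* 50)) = 256/72075 = 0.00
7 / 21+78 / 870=184/435 = 0.42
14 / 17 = 0.82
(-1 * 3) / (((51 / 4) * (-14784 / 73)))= 73/62832 = 0.00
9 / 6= 3/2 = 1.50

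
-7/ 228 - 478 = -108991/228 = -478.03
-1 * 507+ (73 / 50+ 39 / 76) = -959551/1900 = -505.03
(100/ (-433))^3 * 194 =-194000000/81182737 = -2.39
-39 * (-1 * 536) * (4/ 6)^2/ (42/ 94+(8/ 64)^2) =20090.82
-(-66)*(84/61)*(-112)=-620928/61 = -10179.15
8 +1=9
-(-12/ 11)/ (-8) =-3/22 = -0.14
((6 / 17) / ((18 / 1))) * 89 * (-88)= -7832/51 = -153.57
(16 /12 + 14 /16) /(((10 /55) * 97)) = 583/4656 = 0.13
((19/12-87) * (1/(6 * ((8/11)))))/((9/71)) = -154.42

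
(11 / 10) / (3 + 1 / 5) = 11/32 = 0.34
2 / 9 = 0.22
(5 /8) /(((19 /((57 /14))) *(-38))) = -15/4256 = 0.00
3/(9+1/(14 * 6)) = 0.33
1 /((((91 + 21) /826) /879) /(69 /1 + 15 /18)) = 7243253/16 = 452703.31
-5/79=-0.06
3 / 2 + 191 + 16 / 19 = 7347/38 = 193.34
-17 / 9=-1.89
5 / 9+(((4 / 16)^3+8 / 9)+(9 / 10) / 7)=32027/20160 = 1.59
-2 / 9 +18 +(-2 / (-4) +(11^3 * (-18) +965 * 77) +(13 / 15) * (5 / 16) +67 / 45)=4029363/80 = 50367.04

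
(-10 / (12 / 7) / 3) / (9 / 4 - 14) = 0.17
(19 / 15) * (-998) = -18962/15 = -1264.13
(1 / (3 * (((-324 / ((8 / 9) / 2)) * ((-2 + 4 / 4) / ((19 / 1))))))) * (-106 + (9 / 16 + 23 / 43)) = -1371287/1504656 = -0.91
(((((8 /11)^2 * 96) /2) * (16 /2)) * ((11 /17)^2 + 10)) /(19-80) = -73998336/2133109 = -34.69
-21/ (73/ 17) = -357/73 = -4.89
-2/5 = -0.40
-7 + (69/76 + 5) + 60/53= 161/4028 = 0.04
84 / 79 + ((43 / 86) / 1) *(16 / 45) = 4412/3555 = 1.24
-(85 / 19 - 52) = 903/19 = 47.53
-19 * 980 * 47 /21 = -125020/3 = -41673.33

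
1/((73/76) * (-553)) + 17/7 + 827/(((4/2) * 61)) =45336649/4925018 = 9.21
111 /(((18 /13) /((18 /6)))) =481/2 = 240.50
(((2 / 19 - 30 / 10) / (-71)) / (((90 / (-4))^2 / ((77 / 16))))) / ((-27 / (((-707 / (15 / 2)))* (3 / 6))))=598829/885078900 = 0.00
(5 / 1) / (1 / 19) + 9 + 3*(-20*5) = -196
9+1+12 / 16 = 43/4 = 10.75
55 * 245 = 13475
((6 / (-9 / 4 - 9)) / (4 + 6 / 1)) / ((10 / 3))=-2/125 = -0.02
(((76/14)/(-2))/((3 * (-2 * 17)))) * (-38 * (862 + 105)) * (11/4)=-3839957/1428 = -2689.05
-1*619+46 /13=-8001/13 = -615.46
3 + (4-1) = 6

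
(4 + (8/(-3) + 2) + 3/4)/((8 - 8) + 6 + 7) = 49/156 = 0.31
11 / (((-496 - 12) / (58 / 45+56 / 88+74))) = -37583/22860 = -1.64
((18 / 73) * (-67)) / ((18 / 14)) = -938/73 = -12.85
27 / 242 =0.11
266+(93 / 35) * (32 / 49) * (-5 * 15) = 46598/343 = 135.85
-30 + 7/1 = -23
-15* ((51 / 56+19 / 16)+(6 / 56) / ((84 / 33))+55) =-335985/392 = -857.10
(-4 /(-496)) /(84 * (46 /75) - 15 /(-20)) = 25/162037 = 0.00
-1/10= -0.10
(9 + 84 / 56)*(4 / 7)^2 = 24/7 = 3.43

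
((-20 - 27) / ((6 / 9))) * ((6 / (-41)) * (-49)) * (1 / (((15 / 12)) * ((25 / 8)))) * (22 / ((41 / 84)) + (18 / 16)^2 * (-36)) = 13306734/210125 = 63.33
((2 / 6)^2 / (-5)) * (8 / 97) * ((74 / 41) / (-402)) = 296/35971965 = 0.00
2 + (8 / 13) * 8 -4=38/13 = 2.92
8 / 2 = 4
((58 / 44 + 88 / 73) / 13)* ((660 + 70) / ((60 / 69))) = 93219/572 = 162.97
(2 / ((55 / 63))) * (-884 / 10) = -55692/275 = -202.52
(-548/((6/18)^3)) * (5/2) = -36990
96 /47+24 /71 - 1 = 1.38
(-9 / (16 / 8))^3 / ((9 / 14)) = -141.75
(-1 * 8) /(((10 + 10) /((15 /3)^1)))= -2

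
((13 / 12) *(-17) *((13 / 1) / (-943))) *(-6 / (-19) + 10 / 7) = 166634/376257 = 0.44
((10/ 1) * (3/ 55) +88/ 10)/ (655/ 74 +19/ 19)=38036/40095 = 0.95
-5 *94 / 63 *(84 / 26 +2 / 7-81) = 3313970/5733 = 578.05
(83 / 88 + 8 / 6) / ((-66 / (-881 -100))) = 65509/1936 = 33.84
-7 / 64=-0.11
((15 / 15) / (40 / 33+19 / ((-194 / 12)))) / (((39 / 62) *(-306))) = -33077/234702 = -0.14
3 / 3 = 1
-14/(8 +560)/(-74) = 7/21016 = 0.00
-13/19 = -0.68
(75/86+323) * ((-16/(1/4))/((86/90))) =-40108320/1849 = -21691.90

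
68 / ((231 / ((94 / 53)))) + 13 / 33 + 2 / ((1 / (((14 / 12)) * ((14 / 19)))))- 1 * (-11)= 13.64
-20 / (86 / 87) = -870/43 = -20.23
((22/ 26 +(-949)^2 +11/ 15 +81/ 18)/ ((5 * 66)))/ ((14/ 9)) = 351236761/200200 = 1754.43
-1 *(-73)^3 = 389017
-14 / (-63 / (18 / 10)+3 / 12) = 56/139 = 0.40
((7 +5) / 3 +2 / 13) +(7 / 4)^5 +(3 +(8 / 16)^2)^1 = 317051/13312 = 23.82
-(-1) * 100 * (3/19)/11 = 300/209 = 1.44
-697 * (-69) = 48093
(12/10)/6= 1/5 = 0.20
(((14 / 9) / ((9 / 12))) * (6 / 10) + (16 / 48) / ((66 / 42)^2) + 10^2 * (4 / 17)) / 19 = 2305687/1758735 = 1.31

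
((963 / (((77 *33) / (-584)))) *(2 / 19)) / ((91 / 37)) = -13872336/1464463 = -9.47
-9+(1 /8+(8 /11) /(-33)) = -25837/2904 = -8.90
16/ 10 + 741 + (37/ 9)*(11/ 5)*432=23249/5 = 4649.80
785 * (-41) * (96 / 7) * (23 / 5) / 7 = -14212896/49 = -290059.10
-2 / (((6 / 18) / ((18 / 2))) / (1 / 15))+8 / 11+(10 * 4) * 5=10842/55 = 197.13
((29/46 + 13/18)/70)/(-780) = -1/40365 = 0.00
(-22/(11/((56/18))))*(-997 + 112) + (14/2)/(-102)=561673/102 = 5506.60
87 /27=29/9 = 3.22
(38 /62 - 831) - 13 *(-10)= -21712/31 = -700.39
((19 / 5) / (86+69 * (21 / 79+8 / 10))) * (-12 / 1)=-18012/63019 = -0.29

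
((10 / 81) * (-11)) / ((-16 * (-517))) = -5/30456 = 0.00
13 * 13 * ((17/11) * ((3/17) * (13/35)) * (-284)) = -1871844/385 = -4861.93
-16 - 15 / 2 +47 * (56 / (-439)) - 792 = -721273/878 = -821.50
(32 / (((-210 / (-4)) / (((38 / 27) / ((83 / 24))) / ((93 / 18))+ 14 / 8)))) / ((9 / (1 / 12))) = 45172/4376673 = 0.01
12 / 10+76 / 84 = 221/105 = 2.10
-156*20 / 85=-624/17 = -36.71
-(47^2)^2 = -4879681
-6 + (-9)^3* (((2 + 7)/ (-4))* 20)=32799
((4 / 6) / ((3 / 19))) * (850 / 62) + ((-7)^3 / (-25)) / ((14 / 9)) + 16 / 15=945419/13950 = 67.77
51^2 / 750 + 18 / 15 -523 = -129583/250 = -518.33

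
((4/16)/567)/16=1/36288 = 0.00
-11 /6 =-1.83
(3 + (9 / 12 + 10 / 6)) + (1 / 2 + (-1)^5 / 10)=349/60 = 5.82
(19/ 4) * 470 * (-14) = -31255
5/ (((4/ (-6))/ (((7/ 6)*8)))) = -70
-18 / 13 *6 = -108/13 = -8.31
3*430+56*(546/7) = 5658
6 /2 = 3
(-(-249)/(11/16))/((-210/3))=-1992/385 = -5.17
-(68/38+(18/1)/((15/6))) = -854/95 = -8.99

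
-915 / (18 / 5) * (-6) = 1525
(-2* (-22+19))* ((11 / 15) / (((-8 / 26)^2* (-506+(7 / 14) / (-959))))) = -1782781/19410180 = -0.09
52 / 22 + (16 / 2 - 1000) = -10886/11 = -989.64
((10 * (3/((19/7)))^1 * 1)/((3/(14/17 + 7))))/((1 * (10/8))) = 392/17 = 23.06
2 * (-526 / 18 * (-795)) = 139390/3 = 46463.33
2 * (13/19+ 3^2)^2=67712/361 = 187.57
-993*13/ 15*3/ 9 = -286.87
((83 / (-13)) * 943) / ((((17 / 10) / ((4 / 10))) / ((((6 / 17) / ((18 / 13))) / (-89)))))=313076/77163 = 4.06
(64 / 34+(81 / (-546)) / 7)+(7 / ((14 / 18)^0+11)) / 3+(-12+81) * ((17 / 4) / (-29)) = -22770542/2826369 = -8.06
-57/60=-19/20 = -0.95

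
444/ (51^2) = 148/867 = 0.17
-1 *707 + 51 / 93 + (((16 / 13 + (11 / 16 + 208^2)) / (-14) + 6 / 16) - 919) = -425677557/90272 = -4715.50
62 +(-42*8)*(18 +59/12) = -7638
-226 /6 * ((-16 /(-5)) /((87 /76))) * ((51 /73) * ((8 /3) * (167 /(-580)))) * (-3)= -780202624/4604475 = -169.44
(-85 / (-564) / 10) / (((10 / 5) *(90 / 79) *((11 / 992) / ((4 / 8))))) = 41633/139590 = 0.30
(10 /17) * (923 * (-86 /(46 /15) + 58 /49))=-14583.29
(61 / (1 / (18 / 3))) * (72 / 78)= 4392/13 = 337.85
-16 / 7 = -2.29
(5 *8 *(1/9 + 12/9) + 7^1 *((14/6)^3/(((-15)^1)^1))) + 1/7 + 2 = 153068/2835 = 53.99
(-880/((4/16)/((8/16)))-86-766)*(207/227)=-540684/227 = -2381.87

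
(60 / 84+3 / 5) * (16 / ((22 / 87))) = 32016/385 = 83.16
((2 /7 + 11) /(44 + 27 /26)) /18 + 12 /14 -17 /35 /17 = 310766/368865 = 0.84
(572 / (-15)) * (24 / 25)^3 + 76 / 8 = -3787177/156250 = -24.24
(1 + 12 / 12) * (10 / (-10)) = -2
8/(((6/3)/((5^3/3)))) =500/3 = 166.67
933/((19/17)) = 15861/19 = 834.79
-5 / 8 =-0.62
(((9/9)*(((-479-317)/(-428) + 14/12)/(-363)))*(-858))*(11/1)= 25259/321 = 78.69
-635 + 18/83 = -52687/83 = -634.78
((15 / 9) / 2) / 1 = 5/6 = 0.83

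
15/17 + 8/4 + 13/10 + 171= 29781/170 = 175.18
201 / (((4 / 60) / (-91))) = -274365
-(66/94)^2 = -1089/2209 = -0.49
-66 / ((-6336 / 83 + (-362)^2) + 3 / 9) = -16434/32611031 = 0.00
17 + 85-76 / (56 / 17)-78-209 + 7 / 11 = -31945/154 = -207.44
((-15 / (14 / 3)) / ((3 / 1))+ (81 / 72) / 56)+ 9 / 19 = -4917/8512 = -0.58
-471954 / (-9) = 157318/3 = 52439.33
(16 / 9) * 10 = 160/9 = 17.78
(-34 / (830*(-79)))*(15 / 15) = 17/32785 = 0.00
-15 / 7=-2.14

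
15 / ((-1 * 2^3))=-15/8 = -1.88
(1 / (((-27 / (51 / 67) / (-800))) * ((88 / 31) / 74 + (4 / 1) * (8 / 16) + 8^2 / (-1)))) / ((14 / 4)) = -3119840/29998647 = -0.10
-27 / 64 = -0.42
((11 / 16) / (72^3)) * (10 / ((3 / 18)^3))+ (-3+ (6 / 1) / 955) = -39470291/13201920 = -2.99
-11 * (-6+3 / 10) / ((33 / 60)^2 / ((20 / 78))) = 7600/143 = 53.15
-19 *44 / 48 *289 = -60401/12 = -5033.42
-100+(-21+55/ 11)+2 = -114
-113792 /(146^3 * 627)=-14224/243913659 = 0.00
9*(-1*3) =-27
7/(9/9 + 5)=1.17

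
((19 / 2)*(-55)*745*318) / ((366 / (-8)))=165047300/61 = 2705693.44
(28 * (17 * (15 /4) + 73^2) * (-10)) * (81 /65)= -1881654.92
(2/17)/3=0.04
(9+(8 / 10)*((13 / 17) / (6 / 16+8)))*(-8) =-413368/5695 = -72.58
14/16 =7/8 = 0.88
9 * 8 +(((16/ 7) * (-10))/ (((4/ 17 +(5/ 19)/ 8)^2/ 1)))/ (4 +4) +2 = 115227862/3361743 = 34.28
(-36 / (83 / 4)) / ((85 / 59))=-8496/7055 = -1.20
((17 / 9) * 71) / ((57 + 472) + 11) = 1207/4860 = 0.25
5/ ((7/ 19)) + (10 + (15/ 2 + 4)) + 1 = 505/14 = 36.07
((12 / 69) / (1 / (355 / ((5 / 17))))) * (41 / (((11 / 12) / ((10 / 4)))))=5938440/253 = 23472.09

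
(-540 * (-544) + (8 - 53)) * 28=8224020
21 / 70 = 3/10 = 0.30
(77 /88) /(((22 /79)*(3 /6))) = 553/88 = 6.28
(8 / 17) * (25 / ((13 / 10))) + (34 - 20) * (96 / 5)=277.85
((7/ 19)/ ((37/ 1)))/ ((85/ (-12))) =-84/59755 = 0.00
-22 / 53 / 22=-0.02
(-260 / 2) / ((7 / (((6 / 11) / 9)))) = -260/231 = -1.13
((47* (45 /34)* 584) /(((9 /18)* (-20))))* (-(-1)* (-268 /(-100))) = -9735.97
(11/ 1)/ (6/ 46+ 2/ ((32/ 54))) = 2024/645 = 3.14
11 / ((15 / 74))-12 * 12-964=-15806/15 = -1053.73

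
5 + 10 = 15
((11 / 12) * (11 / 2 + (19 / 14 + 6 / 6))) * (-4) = -605/21 = -28.81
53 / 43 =1.23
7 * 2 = 14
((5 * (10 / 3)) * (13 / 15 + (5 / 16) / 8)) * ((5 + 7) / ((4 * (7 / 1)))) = 8695/1344 = 6.47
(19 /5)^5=2476099/3125 = 792.35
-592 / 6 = -296/3 = -98.67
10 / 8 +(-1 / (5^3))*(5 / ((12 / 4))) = 371/300 = 1.24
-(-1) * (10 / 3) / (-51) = -10/153 = -0.07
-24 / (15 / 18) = -144/5 = -28.80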